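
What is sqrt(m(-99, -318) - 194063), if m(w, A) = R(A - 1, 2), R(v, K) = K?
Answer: I*sqrt(194061) ≈ 440.52*I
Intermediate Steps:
m(w, A) = 2
sqrt(m(-99, -318) - 194063) = sqrt(2 - 194063) = sqrt(-194061) = I*sqrt(194061)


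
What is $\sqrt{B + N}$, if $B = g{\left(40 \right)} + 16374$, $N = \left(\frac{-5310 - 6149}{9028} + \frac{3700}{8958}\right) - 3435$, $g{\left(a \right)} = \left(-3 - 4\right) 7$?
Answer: $\frac{\sqrt{5268770748145415757}}{20218206} \approx 113.53$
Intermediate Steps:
$g{\left(a \right)} = -49$ ($g{\left(a \right)} = \left(-7\right) 7 = -49$)
$N = - \frac{138933698281}{40436412}$ ($N = \left(\left(-11459\right) \frac{1}{9028} + 3700 \cdot \frac{1}{8958}\right) - 3435 = \left(- \frac{11459}{9028} + \frac{1850}{4479}\right) - 3435 = - \frac{34623061}{40436412} - 3435 = - \frac{138933698281}{40436412} \approx -3435.9$)
$B = 16325$ ($B = -49 + 16374 = 16325$)
$\sqrt{B + N} = \sqrt{16325 - \frac{138933698281}{40436412}} = \sqrt{\frac{521190727619}{40436412}} = \frac{\sqrt{5268770748145415757}}{20218206}$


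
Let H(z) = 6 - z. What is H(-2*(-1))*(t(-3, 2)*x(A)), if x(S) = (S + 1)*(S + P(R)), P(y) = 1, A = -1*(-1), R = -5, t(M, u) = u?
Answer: 32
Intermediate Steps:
A = 1
x(S) = (1 + S)² (x(S) = (S + 1)*(S + 1) = (1 + S)*(1 + S) = (1 + S)²)
H(-2*(-1))*(t(-3, 2)*x(A)) = (6 - (-2)*(-1))*(2*(1 + 1² + 2*1)) = (6 - 1*2)*(2*(1 + 1 + 2)) = (6 - 2)*(2*4) = 4*8 = 32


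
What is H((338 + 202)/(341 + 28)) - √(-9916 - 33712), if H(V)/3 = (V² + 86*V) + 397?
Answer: 2647551/1681 - 2*I*√10907 ≈ 1575.0 - 208.87*I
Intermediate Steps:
H(V) = 1191 + 3*V² + 258*V (H(V) = 3*((V² + 86*V) + 397) = 3*(397 + V² + 86*V) = 1191 + 3*V² + 258*V)
H((338 + 202)/(341 + 28)) - √(-9916 - 33712) = (1191 + 3*((338 + 202)/(341 + 28))² + 258*((338 + 202)/(341 + 28))) - √(-9916 - 33712) = (1191 + 3*(540/369)² + 258*(540/369)) - √(-43628) = (1191 + 3*(540*(1/369))² + 258*(540*(1/369))) - 2*I*√10907 = (1191 + 3*(60/41)² + 258*(60/41)) - 2*I*√10907 = (1191 + 3*(3600/1681) + 15480/41) - 2*I*√10907 = (1191 + 10800/1681 + 15480/41) - 2*I*√10907 = 2647551/1681 - 2*I*√10907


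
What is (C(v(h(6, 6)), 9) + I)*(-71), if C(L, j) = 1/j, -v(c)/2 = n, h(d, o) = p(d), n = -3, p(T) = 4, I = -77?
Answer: 49132/9 ≈ 5459.1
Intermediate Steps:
h(d, o) = 4
v(c) = 6 (v(c) = -2*(-3) = 6)
(C(v(h(6, 6)), 9) + I)*(-71) = (1/9 - 77)*(-71) = -692/9*(-71) = 49132/9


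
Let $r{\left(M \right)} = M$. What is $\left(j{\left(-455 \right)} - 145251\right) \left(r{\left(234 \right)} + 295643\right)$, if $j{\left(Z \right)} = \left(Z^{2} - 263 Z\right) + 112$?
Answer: $53716765227$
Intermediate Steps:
$j{\left(Z \right)} = 112 + Z^{2} - 263 Z$
$\left(j{\left(-455 \right)} - 145251\right) \left(r{\left(234 \right)} + 295643\right) = \left(\left(112 + \left(-455\right)^{2} - -119665\right) - 145251\right) \left(234 + 295643\right) = \left(\left(112 + 207025 + 119665\right) - 145251\right) 295877 = \left(326802 - 145251\right) 295877 = 181551 \cdot 295877 = 53716765227$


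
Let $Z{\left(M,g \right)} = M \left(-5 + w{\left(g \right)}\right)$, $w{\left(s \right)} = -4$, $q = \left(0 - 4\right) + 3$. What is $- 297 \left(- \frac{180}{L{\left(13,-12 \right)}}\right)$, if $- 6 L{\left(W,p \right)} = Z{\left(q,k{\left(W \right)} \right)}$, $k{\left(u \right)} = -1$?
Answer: $-35640$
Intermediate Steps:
$q = -1$ ($q = -4 + 3 = -1$)
$Z{\left(M,g \right)} = - 9 M$ ($Z{\left(M,g \right)} = M \left(-5 - 4\right) = M \left(-9\right) = - 9 M$)
$L{\left(W,p \right)} = - \frac{3}{2}$ ($L{\left(W,p \right)} = - \frac{\left(-9\right) \left(-1\right)}{6} = \left(- \frac{1}{6}\right) 9 = - \frac{3}{2}$)
$- 297 \left(- \frac{180}{L{\left(13,-12 \right)}}\right) = - 297 \left(- \frac{180}{- \frac{3}{2}}\right) = - 297 \left(\left(-180\right) \left(- \frac{2}{3}\right)\right) = \left(-297\right) 120 = -35640$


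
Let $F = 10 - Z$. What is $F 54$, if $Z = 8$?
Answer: $108$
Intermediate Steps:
$F = 2$ ($F = 10 - 8 = 2$)
$F 54 = 2 \cdot 54 = 108$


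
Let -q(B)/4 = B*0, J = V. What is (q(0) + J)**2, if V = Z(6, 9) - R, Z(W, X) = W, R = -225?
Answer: 53361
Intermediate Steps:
V = 231 (V = 6 - 1*(-225) = 6 + 225 = 231)
J = 231
q(B) = 0 (q(B) = -4*B*0 = -4*0 = 0)
(q(0) + J)**2 = (0 + 231)**2 = 231**2 = 53361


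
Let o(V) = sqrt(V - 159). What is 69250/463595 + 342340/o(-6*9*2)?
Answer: 13850/92719 - 342340*I*sqrt(267)/267 ≈ 0.14938 - 20951.0*I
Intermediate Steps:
o(V) = sqrt(-159 + V)
69250/463595 + 342340/o(-6*9*2) = 69250/463595 + 342340/(sqrt(-159 - 6*9*2)) = 69250*(1/463595) + 342340/(sqrt(-159 - 54*2)) = 13850/92719 + 342340/(sqrt(-159 - 108)) = 13850/92719 + 342340/(sqrt(-267)) = 13850/92719 + 342340/((I*sqrt(267))) = 13850/92719 + 342340*(-I*sqrt(267)/267) = 13850/92719 - 342340*I*sqrt(267)/267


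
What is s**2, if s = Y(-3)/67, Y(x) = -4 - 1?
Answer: 25/4489 ≈ 0.0055692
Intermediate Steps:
Y(x) = -5
s = -5/67 ≈ -0.074627
s**2 = (-5/67)**2 = 25/4489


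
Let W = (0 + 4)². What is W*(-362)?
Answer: -5792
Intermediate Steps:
W = 16 (W = 4² = 16)
W*(-362) = 16*(-362) = -5792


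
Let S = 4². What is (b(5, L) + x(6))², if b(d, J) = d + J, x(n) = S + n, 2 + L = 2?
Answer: 729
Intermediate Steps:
S = 16
L = 0 (L = -2 + 2 = 0)
x(n) = 16 + n
b(d, J) = J + d
(b(5, L) + x(6))² = ((0 + 5) + (16 + 6))² = (5 + 22)² = 27² = 729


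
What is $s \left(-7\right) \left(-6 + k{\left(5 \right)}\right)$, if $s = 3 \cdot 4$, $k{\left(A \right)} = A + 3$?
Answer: $-168$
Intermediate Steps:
$k{\left(A \right)} = 3 + A$
$s = 12$
$s \left(-7\right) \left(-6 + k{\left(5 \right)}\right) = 12 \left(-7\right) \left(-6 + \left(3 + 5\right)\right) = - 84 \left(-6 + 8\right) = \left(-84\right) 2 = -168$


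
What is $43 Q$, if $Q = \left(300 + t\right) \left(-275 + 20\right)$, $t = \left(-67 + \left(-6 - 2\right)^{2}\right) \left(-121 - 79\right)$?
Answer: $-9868500$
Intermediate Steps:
$t = 600$ ($t = \left(-67 + \left(-8\right)^{2}\right) \left(-200\right) = \left(-67 + 64\right) \left(-200\right) = \left(-3\right) \left(-200\right) = 600$)
$Q = -229500$ ($Q = \left(300 + 600\right) \left(-275 + 20\right) = 900 \left(-255\right) = -229500$)
$43 Q = 43 \left(-229500\right) = -9868500$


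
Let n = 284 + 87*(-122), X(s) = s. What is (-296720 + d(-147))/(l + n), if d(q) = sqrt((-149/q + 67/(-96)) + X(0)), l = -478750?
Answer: 7418/12227 - 3*sqrt(110)/27388480 ≈ 0.60669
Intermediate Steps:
n = -10330 (n = 284 - 10614 = -10330)
d(q) = sqrt(-67/96 - 149/q) (d(q) = sqrt((-149/q + 67/(-96)) + 0) = sqrt((-149/q + 67*(-1/96)) + 0) = sqrt((-149/q - 67/96) + 0) = sqrt((-67/96 - 149/q) + 0) = sqrt(-67/96 - 149/q))
(-296720 + d(-147))/(l + n) = (-296720 + sqrt(-402 - 85824/(-147))/24)/(-478750 - 10330) = (-296720 + sqrt(-402 - 85824*(-1/147))/24)/(-489080) = (-296720 + sqrt(-402 + 28608/49)/24)*(-1/489080) = (-296720 + sqrt(8910/49)/24)*(-1/489080) = (-296720 + (9*sqrt(110)/7)/24)*(-1/489080) = (-296720 + 3*sqrt(110)/56)*(-1/489080) = 7418/12227 - 3*sqrt(110)/27388480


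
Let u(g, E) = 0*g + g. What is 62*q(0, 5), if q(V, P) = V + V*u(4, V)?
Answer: 0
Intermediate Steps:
u(g, E) = g (u(g, E) = 0 + g = g)
q(V, P) = 5*V (q(V, P) = V + V*4 = V + 4*V = 5*V)
62*q(0, 5) = 62*(5*0) = 62*0 = 0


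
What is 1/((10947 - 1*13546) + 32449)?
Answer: 1/29850 ≈ 3.3501e-5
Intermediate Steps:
1/((10947 - 1*13546) + 32449) = 1/((10947 - 13546) + 32449) = 1/(-2599 + 32449) = 1/29850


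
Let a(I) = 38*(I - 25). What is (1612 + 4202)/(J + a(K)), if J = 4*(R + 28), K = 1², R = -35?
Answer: -2907/470 ≈ -6.1851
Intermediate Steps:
K = 1
a(I) = -950 + 38*I (a(I) = 38*(-25 + I) = -950 + 38*I)
J = -28 (J = 4*(-35 + 28) = 4*(-7) = -28)
(1612 + 4202)/(J + a(K)) = (1612 + 4202)/(-28 + (-950 + 38*1)) = 5814/(-28 + (-950 + 38)) = 5814/(-28 - 912) = 5814/(-940) = 5814*(-1/940) = -2907/470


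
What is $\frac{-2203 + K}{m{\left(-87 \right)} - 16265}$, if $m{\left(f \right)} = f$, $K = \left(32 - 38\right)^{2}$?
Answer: $\frac{2167}{16352} \approx 0.13252$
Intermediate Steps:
$K = 36$ ($K = \left(-6\right)^{2} = 36$)
$\frac{-2203 + K}{m{\left(-87 \right)} - 16265} = \frac{-2203 + 36}{-87 - 16265} = - \frac{2167}{-16352} = \left(-2167\right) \left(- \frac{1}{16352}\right) = \frac{2167}{16352}$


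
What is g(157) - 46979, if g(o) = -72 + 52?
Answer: -46999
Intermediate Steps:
g(o) = -20
g(157) - 46979 = -20 - 46979 = -46999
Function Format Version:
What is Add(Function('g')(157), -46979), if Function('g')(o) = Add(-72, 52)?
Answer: -46999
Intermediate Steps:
Function('g')(o) = -20
Add(Function('g')(157), -46979) = Add(-20, -46979) = -46999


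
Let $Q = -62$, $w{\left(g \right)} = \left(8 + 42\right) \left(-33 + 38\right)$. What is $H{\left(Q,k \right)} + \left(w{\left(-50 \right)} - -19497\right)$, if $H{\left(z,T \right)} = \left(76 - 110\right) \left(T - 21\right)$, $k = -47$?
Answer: $22059$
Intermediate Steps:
$w{\left(g \right)} = 250$ ($w{\left(g \right)} = 50 \cdot 5 = 250$)
$H{\left(z,T \right)} = 714 - 34 T$ ($H{\left(z,T \right)} = - 34 \left(-21 + T\right) = 714 - 34 T$)
$H{\left(Q,k \right)} + \left(w{\left(-50 \right)} - -19497\right) = \left(714 - -1598\right) + \left(250 - -19497\right) = \left(714 + 1598\right) + \left(250 + 19497\right) = 2312 + 19747 = 22059$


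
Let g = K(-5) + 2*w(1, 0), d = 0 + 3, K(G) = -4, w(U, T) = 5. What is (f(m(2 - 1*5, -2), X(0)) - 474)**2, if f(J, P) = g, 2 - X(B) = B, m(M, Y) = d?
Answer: 219024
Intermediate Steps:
d = 3
g = 6 (g = -4 + 2*5 = -4 + 10 = 6)
m(M, Y) = 3
X(B) = 2 - B
f(J, P) = 6
(f(m(2 - 1*5, -2), X(0)) - 474)**2 = (6 - 474)**2 = (-468)**2 = 219024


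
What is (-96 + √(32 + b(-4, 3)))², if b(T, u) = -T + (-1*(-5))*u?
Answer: (96 - √51)² ≈ 7895.8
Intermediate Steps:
b(T, u) = -T + 5*u
(-96 + √(32 + b(-4, 3)))² = (-96 + √(32 + (-1*(-4) + 5*3)))² = (-96 + √(32 + (4 + 15)))² = (-96 + √(32 + 19))² = (-96 + √51)²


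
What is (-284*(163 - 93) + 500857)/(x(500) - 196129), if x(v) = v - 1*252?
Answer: -68711/27983 ≈ -2.4555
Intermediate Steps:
x(v) = -252 + v (x(v) = v - 252 = -252 + v)
(-284*(163 - 93) + 500857)/(x(500) - 196129) = (-284*(163 - 93) + 500857)/((-252 + 500) - 196129) = (-284*70 + 500857)/(248 - 196129) = (-19880 + 500857)/(-195881) = 480977*(-1/195881) = -68711/27983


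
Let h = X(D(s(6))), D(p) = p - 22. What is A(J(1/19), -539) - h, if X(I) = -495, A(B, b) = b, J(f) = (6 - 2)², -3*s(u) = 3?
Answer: -44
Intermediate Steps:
s(u) = -1 (s(u) = -⅓*3 = -1)
D(p) = -22 + p
J(f) = 16 (J(f) = 4² = 16)
h = -495
A(J(1/19), -539) - h = -539 - 1*(-495) = -539 + 495 = -44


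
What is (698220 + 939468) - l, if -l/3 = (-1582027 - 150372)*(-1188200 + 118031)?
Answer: 5561880753981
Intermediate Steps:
l = -5561879116293 (l = -3*(-1582027 - 150372)*(-1188200 + 118031) = -(-5197197)*(-1070169) = -3*1853959705431 = -5561879116293)
(698220 + 939468) - l = (698220 + 939468) - 1*(-5561879116293) = 1637688 + 5561879116293 = 5561880753981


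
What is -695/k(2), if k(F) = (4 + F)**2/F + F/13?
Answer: -9035/236 ≈ -38.284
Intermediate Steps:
k(F) = F/13 + (4 + F)**2/F (k(F) = (4 + F)**2/F + F*(1/13) = (4 + F)**2/F + F/13 = F/13 + (4 + F)**2/F)
-695/k(2) = -695/((1/13)*2 + (4 + 2)**2/2) = -695/(2/13 + (1/2)*6**2) = -695/(2/13 + (1/2)*36) = -695/(2/13 + 18) = -695/236/13 = -695*13/236 = -9035/236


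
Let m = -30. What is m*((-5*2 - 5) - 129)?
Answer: 4320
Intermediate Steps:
m*((-5*2 - 5) - 129) = -30*((-5*2 - 5) - 129) = -30*((-10 - 5) - 129) = -30*(-15 - 129) = -30*(-144) = 4320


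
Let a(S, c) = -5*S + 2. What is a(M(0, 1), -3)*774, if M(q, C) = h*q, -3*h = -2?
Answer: 1548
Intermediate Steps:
h = ⅔ (h = -⅓*(-2) = ⅔ ≈ 0.66667)
M(q, C) = 2*q/3
a(S, c) = 2 - 5*S
a(M(0, 1), -3)*774 = (2 - 10*0/3)*774 = (2 - 5*0)*774 = (2 + 0)*774 = 2*774 = 1548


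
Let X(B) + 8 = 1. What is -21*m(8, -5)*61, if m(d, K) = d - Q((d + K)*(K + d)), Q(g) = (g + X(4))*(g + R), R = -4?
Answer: 2562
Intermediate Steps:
X(B) = -7 (X(B) = -8 + 1 = -7)
Q(g) = (-7 + g)*(-4 + g) (Q(g) = (g - 7)*(g - 4) = (-7 + g)*(-4 + g))
m(d, K) = -28 + d - (K + d)⁴ + 11*(K + d)² (m(d, K) = d - (28 + ((d + K)*(K + d))² - 11*(d + K)*(K + d)) = d - (28 + ((K + d)*(K + d))² - 11*(K + d)*(K + d)) = d - (28 + ((K + d)²)² - 11*(K + d)²) = d - (28 + (K + d)⁴ - 11*(K + d)²) = d + (-28 - (K + d)⁴ + 11*(K + d)²) = -28 + d - (K + d)⁴ + 11*(K + d)²)
-21*m(8, -5)*61 = -21*(-28 + 8 - ((-5)² + 8² + 2*(-5)*8)² + 11*(-5)² + 11*8² + 22*(-5)*8)*61 = -21*(-28 + 8 - (25 + 64 - 80)² + 11*25 + 11*64 - 880)*61 = -21*(-28 + 8 - 1*9² + 275 + 704 - 880)*61 = -21*(-28 + 8 - 1*81 + 275 + 704 - 880)*61 = -21*(-28 + 8 - 81 + 275 + 704 - 880)*61 = -21*(-2)*61 = 42*61 = 2562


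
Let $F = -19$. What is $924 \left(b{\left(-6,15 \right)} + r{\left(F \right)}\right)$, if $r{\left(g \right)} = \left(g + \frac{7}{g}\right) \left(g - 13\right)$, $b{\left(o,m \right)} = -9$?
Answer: $\frac{10723020}{19} \approx 5.6437 \cdot 10^{5}$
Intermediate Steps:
$r{\left(g \right)} = \left(-13 + g\right) \left(g + \frac{7}{g}\right)$ ($r{\left(g \right)} = \left(g + \frac{7}{g}\right) \left(-13 + g\right) = \left(-13 + g\right) \left(g + \frac{7}{g}\right)$)
$924 \left(b{\left(-6,15 \right)} + r{\left(F \right)}\right) = 924 \left(-9 + \left(7 + \left(-19\right)^{2} - \frac{91}{-19} - -247\right)\right) = 924 \left(-9 + \left(7 + 361 - - \frac{91}{19} + 247\right)\right) = 924 \left(-9 + \left(7 + 361 + \frac{91}{19} + 247\right)\right) = 924 \left(-9 + \frac{11776}{19}\right) = 924 \cdot \frac{11605}{19} = \frac{10723020}{19}$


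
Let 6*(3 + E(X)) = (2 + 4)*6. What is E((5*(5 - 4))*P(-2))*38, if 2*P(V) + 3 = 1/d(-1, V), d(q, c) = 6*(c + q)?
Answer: 114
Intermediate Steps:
d(q, c) = 6*c + 6*q
P(V) = -3/2 + 1/(2*(-6 + 6*V)) (P(V) = -3/2 + 1/(2*(6*V + 6*(-1))) = -3/2 + 1/(2*(6*V - 6)) = -3/2 + 1/(2*(-6 + 6*V)))
E(X) = 3 (E(X) = -3 + ((2 + 4)*6)/6 = -3 + (6*6)/6 = -3 + (⅙)*36 = -3 + 6 = 3)
E((5*(5 - 4))*P(-2))*38 = 3*38 = 114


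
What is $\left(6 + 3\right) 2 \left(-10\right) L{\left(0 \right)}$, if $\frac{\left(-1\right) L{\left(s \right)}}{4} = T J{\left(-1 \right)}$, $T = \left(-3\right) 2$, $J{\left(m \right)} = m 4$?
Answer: $17280$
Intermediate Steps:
$J{\left(m \right)} = 4 m$
$T = -6$
$L{\left(s \right)} = -96$ ($L{\left(s \right)} = - 4 \left(- 6 \cdot 4 \left(-1\right)\right) = - 4 \left(\left(-6\right) \left(-4\right)\right) = \left(-4\right) 24 = -96$)
$\left(6 + 3\right) 2 \left(-10\right) L{\left(0 \right)} = \left(6 + 3\right) 2 \left(-10\right) \left(-96\right) = 9 \cdot 2 \left(-10\right) \left(-96\right) = 18 \left(-10\right) \left(-96\right) = \left(-180\right) \left(-96\right) = 17280$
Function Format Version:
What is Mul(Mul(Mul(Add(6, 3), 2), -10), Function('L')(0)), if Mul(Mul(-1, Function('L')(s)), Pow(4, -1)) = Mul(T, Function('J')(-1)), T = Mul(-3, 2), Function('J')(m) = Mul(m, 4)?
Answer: 17280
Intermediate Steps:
Function('J')(m) = Mul(4, m)
T = -6
Function('L')(s) = -96 (Function('L')(s) = Mul(-4, Mul(-6, Mul(4, -1))) = Mul(-4, Mul(-6, -4)) = Mul(-4, 24) = -96)
Mul(Mul(Mul(Add(6, 3), 2), -10), Function('L')(0)) = Mul(Mul(Mul(Add(6, 3), 2), -10), -96) = Mul(Mul(Mul(9, 2), -10), -96) = Mul(Mul(18, -10), -96) = Mul(-180, -96) = 17280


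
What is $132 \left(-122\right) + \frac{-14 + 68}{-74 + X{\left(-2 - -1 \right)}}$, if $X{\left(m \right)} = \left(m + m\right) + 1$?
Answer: $- \frac{402618}{25} \approx -16105.0$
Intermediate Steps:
$X{\left(m \right)} = 1 + 2 m$ ($X{\left(m \right)} = 2 m + 1 = 1 + 2 m$)
$132 \left(-122\right) + \frac{-14 + 68}{-74 + X{\left(-2 - -1 \right)}} = 132 \left(-122\right) + \frac{-14 + 68}{-74 + \left(1 + 2 \left(-2 - -1\right)\right)} = -16104 + \frac{54}{-74 + \left(1 + 2 \left(-2 + 1\right)\right)} = -16104 + \frac{54}{-74 + \left(1 + 2 \left(-1\right)\right)} = -16104 + \frac{54}{-74 + \left(1 - 2\right)} = -16104 + \frac{54}{-74 - 1} = -16104 + \frac{54}{-75} = -16104 + 54 \left(- \frac{1}{75}\right) = -16104 - \frac{18}{25} = - \frac{402618}{25}$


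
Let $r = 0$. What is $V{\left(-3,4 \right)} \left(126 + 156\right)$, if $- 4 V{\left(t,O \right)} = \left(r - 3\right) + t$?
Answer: $423$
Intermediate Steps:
$V{\left(t,O \right)} = \frac{3}{4} - \frac{t}{4}$ ($V{\left(t,O \right)} = - \frac{\left(0 - 3\right) + t}{4} = - \frac{-3 + t}{4} = \frac{3}{4} - \frac{t}{4}$)
$V{\left(-3,4 \right)} \left(126 + 156\right) = \left(\frac{3}{4} - - \frac{3}{4}\right) \left(126 + 156\right) = \left(\frac{3}{4} + \frac{3}{4}\right) 282 = \frac{3}{2} \cdot 282 = 423$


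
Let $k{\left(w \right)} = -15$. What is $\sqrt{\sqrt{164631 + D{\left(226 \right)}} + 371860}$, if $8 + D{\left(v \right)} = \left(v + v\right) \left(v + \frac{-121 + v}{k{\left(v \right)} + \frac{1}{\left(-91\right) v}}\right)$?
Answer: $\frac{\sqrt{35388687976540660 + 308491 \sqrt{25086989160285015}}}{308491} \approx 610.22$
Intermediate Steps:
$D{\left(v \right)} = -8 + 2 v \left(v + \frac{-121 + v}{-15 - \frac{1}{91 v}}\right)$ ($D{\left(v \right)} = -8 + \left(v + v\right) \left(v + \frac{-121 + v}{-15 + \frac{1}{\left(-91\right) v}}\right) = -8 + 2 v \left(v + \frac{-121 + v}{-15 - \frac{1}{91 v}}\right)$)
$\sqrt{\sqrt{164631 + D{\left(226 \right)}} + 371860} = \sqrt{\sqrt{164631 + \frac{4 \left(-2 - 616980 + 637 \cdot 226^{3} + 5506 \cdot 226^{2}\right)}{1 + 1365 \cdot 226}} + 371860} = \sqrt{\sqrt{164631 + \frac{4 \left(-2 - 616980 + 637 \cdot 11543176 + 5506 \cdot 51076\right)}{1 + 308490}} + 371860} = \sqrt{\sqrt{164631 + \frac{4 \left(-2 - 616980 + 7353003112 + 281224456\right)}{308491}} + 371860} = \sqrt{\sqrt{164631 + 4 \cdot \frac{1}{308491} \cdot 7633610586} + 371860} = \sqrt{\sqrt{164631 + \frac{30534442344}{308491}} + 371860} = \sqrt{\sqrt{\frac{81321624165}{308491}} + 371860} = \sqrt{\frac{\sqrt{25086989160285015}}{308491} + 371860} = \sqrt{371860 + \frac{\sqrt{25086989160285015}}{308491}}$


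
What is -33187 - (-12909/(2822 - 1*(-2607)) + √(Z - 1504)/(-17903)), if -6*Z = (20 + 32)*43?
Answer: -180159314/5429 + I*√16890/53709 ≈ -33185.0 + 0.0024197*I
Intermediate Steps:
Z = -1118/3 (Z = -(20 + 32)*43/6 = -26*43/3 = -⅙*2236 = -1118/3 ≈ -372.67)
-33187 - (-12909/(2822 - 1*(-2607)) + √(Z - 1504)/(-17903)) = -33187 - (-12909/(2822 - 1*(-2607)) + √(-1118/3 - 1504)/(-17903)) = -33187 - (-12909/(2822 + 2607) + √(-5630/3)*(-1/17903)) = -33187 - (-12909/5429 + (I*√16890/3)*(-1/17903)) = -33187 - (-12909*1/5429 - I*√16890/53709) = -33187 - (-12909/5429 - I*√16890/53709) = -33187 + (12909/5429 + I*√16890/53709) = -180159314/5429 + I*√16890/53709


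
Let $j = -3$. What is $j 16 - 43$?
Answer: $-91$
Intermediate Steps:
$j 16 - 43 = \left(-3\right) 16 - 43 = -48 - 43 = -91$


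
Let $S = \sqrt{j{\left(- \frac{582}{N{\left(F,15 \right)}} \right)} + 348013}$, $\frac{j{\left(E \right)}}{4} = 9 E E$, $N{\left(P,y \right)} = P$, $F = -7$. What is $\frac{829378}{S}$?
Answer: $\frac{527786 \sqrt{29246701}}{2658791} \approx 1073.5$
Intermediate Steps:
$j{\left(E \right)} = 36 E^{2}$ ($j{\left(E \right)} = 4 \cdot 9 E E = 4 \cdot 9 E^{2} = 36 E^{2}$)
$S = \frac{\sqrt{29246701}}{7}$ ($S = \sqrt{36 \left(- \frac{582}{-7}\right)^{2} + 348013} = \sqrt{36 \left(\left(-582\right) \left(- \frac{1}{7}\right)\right)^{2} + 348013} = \sqrt{36 \left(\frac{582}{7}\right)^{2} + 348013} = \sqrt{36 \cdot \frac{338724}{49} + 348013} = \sqrt{\frac{12194064}{49} + 348013} = \sqrt{\frac{29246701}{49}} = \frac{\sqrt{29246701}}{7} \approx 772.57$)
$\frac{829378}{S} = \frac{829378}{\frac{1}{7} \sqrt{29246701}} = 829378 \frac{7 \sqrt{29246701}}{29246701} = \frac{527786 \sqrt{29246701}}{2658791}$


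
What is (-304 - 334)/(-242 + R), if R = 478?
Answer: -319/118 ≈ -2.7034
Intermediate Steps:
(-304 - 334)/(-242 + R) = (-304 - 334)/(-242 + 478) = -638/236 = -638*1/236 = -319/118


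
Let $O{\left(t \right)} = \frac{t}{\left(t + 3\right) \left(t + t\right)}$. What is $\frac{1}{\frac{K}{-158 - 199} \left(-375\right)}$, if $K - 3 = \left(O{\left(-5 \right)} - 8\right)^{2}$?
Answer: $\frac{1904}{142125} \approx 0.013397$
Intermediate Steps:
$O{\left(t \right)} = \frac{1}{2 \left(3 + t\right)}$ ($O{\left(t \right)} = \frac{t}{\left(3 + t\right) 2 t} = \frac{t}{2 t \left(3 + t\right)} = t \frac{1}{2 t \left(3 + t\right)} = \frac{1}{2 \left(3 + t\right)}$)
$K = \frac{1137}{16}$ ($K = 3 + \left(\frac{1}{2 \left(3 - 5\right)} - 8\right)^{2} = 3 + \left(\frac{1}{2 \left(-2\right)} - 8\right)^{2} = 3 + \left(\frac{1}{2} \left(- \frac{1}{2}\right) - 8\right)^{2} = 3 + \left(- \frac{1}{4} - 8\right)^{2} = 3 + \left(- \frac{33}{4}\right)^{2} = 3 + \frac{1089}{16} = \frac{1137}{16} \approx 71.063$)
$\frac{1}{\frac{K}{-158 - 199} \left(-375\right)} = \frac{1}{\frac{1137}{16 \left(-158 - 199\right)} \left(-375\right)} = \frac{1}{\frac{1137}{16 \left(-357\right)} \left(-375\right)} = \frac{1}{\frac{1137}{16} \left(- \frac{1}{357}\right) \left(-375\right)} = \frac{1}{\left(- \frac{379}{1904}\right) \left(-375\right)} = \frac{1}{\frac{142125}{1904}} = \frac{1904}{142125}$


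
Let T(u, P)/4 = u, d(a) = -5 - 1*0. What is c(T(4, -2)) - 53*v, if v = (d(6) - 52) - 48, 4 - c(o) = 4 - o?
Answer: 5581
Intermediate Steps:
d(a) = -5 (d(a) = -5 + 0 = -5)
T(u, P) = 4*u
c(o) = o (c(o) = 4 - (4 - o) = 4 + (-4 + o) = o)
v = -105 (v = (-5 - 52) - 48 = -57 - 48 = -105)
c(T(4, -2)) - 53*v = 4*4 - 53*(-105) = 16 + 5565 = 5581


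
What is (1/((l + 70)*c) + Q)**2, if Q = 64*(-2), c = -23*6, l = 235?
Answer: 29025382525441/1771568100 ≈ 16384.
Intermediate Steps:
c = -138
Q = -128
(1/((l + 70)*c) + Q)**2 = (1/((235 + 70)*(-138)) - 128)**2 = (-1/138/305 - 128)**2 = ((1/305)*(-1/138) - 128)**2 = (-1/42090 - 128)**2 = (-5387521/42090)**2 = 29025382525441/1771568100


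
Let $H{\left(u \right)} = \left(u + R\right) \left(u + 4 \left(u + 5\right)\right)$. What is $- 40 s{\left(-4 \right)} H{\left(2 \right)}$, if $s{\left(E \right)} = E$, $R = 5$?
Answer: $33600$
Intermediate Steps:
$H{\left(u \right)} = \left(5 + u\right) \left(20 + 5 u\right)$ ($H{\left(u \right)} = \left(u + 5\right) \left(u + 4 \left(u + 5\right)\right) = \left(5 + u\right) \left(u + 4 \left(5 + u\right)\right) = \left(5 + u\right) \left(u + \left(20 + 4 u\right)\right) = \left(5 + u\right) \left(20 + 5 u\right)$)
$- 40 s{\left(-4 \right)} H{\left(2 \right)} = \left(-40\right) \left(-4\right) \left(100 + 5 \cdot 2^{2} + 45 \cdot 2\right) = 160 \left(100 + 5 \cdot 4 + 90\right) = 160 \left(100 + 20 + 90\right) = 160 \cdot 210 = 33600$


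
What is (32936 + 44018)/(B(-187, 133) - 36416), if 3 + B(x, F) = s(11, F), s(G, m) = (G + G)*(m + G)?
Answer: -76954/33251 ≈ -2.3143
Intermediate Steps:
s(G, m) = 2*G*(G + m) (s(G, m) = (2*G)*(G + m) = 2*G*(G + m))
B(x, F) = 239 + 22*F (B(x, F) = -3 + 2*11*(11 + F) = -3 + (242 + 22*F) = 239 + 22*F)
(32936 + 44018)/(B(-187, 133) - 36416) = (32936 + 44018)/((239 + 22*133) - 36416) = 76954/((239 + 2926) - 36416) = 76954/(3165 - 36416) = 76954/(-33251) = 76954*(-1/33251) = -76954/33251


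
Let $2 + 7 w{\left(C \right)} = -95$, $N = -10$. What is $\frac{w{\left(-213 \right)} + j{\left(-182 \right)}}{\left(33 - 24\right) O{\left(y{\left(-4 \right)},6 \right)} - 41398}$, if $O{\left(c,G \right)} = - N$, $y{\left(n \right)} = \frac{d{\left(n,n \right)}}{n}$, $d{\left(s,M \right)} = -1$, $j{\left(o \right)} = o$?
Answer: $\frac{1371}{289156} \approx 0.0047414$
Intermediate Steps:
$w{\left(C \right)} = - \frac{97}{7}$ ($w{\left(C \right)} = - \frac{2}{7} + \frac{1}{7} \left(-95\right) = - \frac{2}{7} - \frac{95}{7} = - \frac{97}{7}$)
$y{\left(n \right)} = - \frac{1}{n}$
$O{\left(c,G \right)} = 10$ ($O{\left(c,G \right)} = \left(-1\right) \left(-10\right) = 10$)
$\frac{w{\left(-213 \right)} + j{\left(-182 \right)}}{\left(33 - 24\right) O{\left(y{\left(-4 \right)},6 \right)} - 41398} = \frac{- \frac{97}{7} - 182}{\left(33 - 24\right) 10 - 41398} = - \frac{1371}{7 \left(9 \cdot 10 - 41398\right)} = - \frac{1371}{7 \left(90 - 41398\right)} = - \frac{1371}{7 \left(-41308\right)} = \left(- \frac{1371}{7}\right) \left(- \frac{1}{41308}\right) = \frac{1371}{289156}$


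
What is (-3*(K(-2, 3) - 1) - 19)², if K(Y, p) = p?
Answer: 625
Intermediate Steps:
(-3*(K(-2, 3) - 1) - 19)² = (-3*(3 - 1) - 19)² = (-3*2 - 19)² = (-6 - 19)² = (-25)² = 625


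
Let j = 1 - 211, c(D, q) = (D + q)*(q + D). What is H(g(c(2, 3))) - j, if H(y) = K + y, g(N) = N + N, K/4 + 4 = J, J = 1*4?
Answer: 260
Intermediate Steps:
J = 4
c(D, q) = (D + q)² (c(D, q) = (D + q)*(D + q) = (D + q)²)
K = 0 (K = -16 + 4*4 = -16 + 16 = 0)
g(N) = 2*N
j = -210
H(y) = y (H(y) = 0 + y = y)
H(g(c(2, 3))) - j = 2*(2 + 3)² - 1*(-210) = 2*5² + 210 = 2*25 + 210 = 50 + 210 = 260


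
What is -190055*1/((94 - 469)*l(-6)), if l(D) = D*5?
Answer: -38011/2250 ≈ -16.894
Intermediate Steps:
l(D) = 5*D
-190055*1/((94 - 469)*l(-6)) = -190055*(-1/(30*(94 - 469))) = -190055/((-30*(-375))) = -190055/11250 = -190055*1/11250 = -38011/2250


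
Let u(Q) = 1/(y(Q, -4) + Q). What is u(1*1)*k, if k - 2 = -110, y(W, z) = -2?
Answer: 108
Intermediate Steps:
k = -108 (k = 2 - 110 = -108)
u(Q) = 1/(-2 + Q)
u(1*1)*k = -108/(-2 + 1*1) = -108/(-2 + 1) = -108/(-1) = -1*(-108) = 108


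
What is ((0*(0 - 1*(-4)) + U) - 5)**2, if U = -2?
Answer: 49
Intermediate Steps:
((0*(0 - 1*(-4)) + U) - 5)**2 = ((0*(0 - 1*(-4)) - 2) - 5)**2 = ((0*(0 + 4) - 2) - 5)**2 = ((0*4 - 2) - 5)**2 = ((0 - 2) - 5)**2 = (-2 - 5)**2 = (-7)**2 = 49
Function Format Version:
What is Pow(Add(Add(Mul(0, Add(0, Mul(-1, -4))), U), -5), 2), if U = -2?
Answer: 49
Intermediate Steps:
Pow(Add(Add(Mul(0, Add(0, Mul(-1, -4))), U), -5), 2) = Pow(Add(Add(Mul(0, Add(0, Mul(-1, -4))), -2), -5), 2) = Pow(Add(Add(Mul(0, Add(0, 4)), -2), -5), 2) = Pow(Add(Add(Mul(0, 4), -2), -5), 2) = Pow(Add(Add(0, -2), -5), 2) = Pow(Add(-2, -5), 2) = Pow(-7, 2) = 49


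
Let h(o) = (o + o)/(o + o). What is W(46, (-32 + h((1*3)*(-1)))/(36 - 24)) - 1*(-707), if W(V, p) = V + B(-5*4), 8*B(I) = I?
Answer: 1501/2 ≈ 750.50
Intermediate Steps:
B(I) = I/8
h(o) = 1 (h(o) = (2*o)/((2*o)) = (2*o)*(1/(2*o)) = 1)
W(V, p) = -5/2 + V (W(V, p) = V + (-5*4)/8 = V + (1/8)*(-20) = V - 5/2 = -5/2 + V)
W(46, (-32 + h((1*3)*(-1)))/(36 - 24)) - 1*(-707) = (-5/2 + 46) - 1*(-707) = 87/2 + 707 = 1501/2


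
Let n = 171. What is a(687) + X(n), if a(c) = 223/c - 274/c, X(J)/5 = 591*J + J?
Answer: 115910623/229 ≈ 5.0616e+5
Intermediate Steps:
X(J) = 2960*J (X(J) = 5*(591*J + J) = 5*(592*J) = 2960*J)
a(c) = -51/c
a(687) + X(n) = -51/687 + 2960*171 = -51*1/687 + 506160 = -17/229 + 506160 = 115910623/229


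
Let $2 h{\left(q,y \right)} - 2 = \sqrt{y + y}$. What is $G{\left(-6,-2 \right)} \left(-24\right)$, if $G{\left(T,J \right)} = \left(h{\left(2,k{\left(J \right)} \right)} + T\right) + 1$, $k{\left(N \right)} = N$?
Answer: $96 - 24 i \approx 96.0 - 24.0 i$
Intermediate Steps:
$h{\left(q,y \right)} = 1 + \frac{\sqrt{2} \sqrt{y}}{2}$ ($h{\left(q,y \right)} = 1 + \frac{\sqrt{y + y}}{2} = 1 + \frac{\sqrt{2 y}}{2} = 1 + \frac{\sqrt{2} \sqrt{y}}{2}$)
$G{\left(T,J \right)} = 2 + T + \frac{\sqrt{2} \sqrt{J}}{2}$ ($G{\left(T,J \right)} = \left(\left(1 + \frac{\sqrt{2} \sqrt{J}}{2}\right) + T\right) + 1 = \left(1 + T + \frac{\sqrt{2} \sqrt{J}}{2}\right) + 1 = 2 + T + \frac{\sqrt{2} \sqrt{J}}{2}$)
$G{\left(-6,-2 \right)} \left(-24\right) = \left(2 - 6 + \frac{\sqrt{2} \sqrt{-2}}{2}\right) \left(-24\right) = \left(2 - 6 + \frac{\sqrt{2} i \sqrt{2}}{2}\right) \left(-24\right) = \left(2 - 6 + i\right) \left(-24\right) = \left(-4 + i\right) \left(-24\right) = 96 - 24 i$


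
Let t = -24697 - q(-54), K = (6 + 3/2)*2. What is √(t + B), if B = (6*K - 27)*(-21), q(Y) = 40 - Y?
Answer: I*√26114 ≈ 161.6*I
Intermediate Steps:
K = 15 (K = (6 + 3*(½))*2 = (6 + 3/2)*2 = (15/2)*2 = 15)
t = -24791 (t = -24697 - (40 - 1*(-54)) = -24697 - (40 + 54) = -24697 - 1*94 = -24697 - 94 = -24791)
B = -1323 (B = (6*15 - 27)*(-21) = (90 - 27)*(-21) = 63*(-21) = -1323)
√(t + B) = √(-24791 - 1323) = √(-26114) = I*√26114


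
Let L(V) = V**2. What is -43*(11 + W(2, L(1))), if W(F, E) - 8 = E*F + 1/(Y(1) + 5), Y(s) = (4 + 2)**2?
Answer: -37066/41 ≈ -904.05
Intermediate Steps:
Y(s) = 36 (Y(s) = 6**2 = 36)
W(F, E) = 329/41 + E*F (W(F, E) = 8 + (E*F + 1/(36 + 5)) = 8 + (E*F + 1/41) = 8 + (1/41 + E*F) = 329/41 + E*F)
-43*(11 + W(2, L(1))) = -43*(11 + (329/41 + 1**2*2)) = -43*(11 + (329/41 + 1*2)) = -43*(11 + (329/41 + 2)) = -43*(11 + 411/41) = -43*862/41 = -37066/41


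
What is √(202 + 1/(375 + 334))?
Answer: √101542271/709 ≈ 14.213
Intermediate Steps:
√(202 + 1/(375 + 334)) = √(202 + 1/709) = √(143219/709) = √101542271/709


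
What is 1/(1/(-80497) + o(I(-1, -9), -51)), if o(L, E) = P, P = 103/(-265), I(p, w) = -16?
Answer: -21331705/8291456 ≈ -2.5727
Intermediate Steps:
P = -103/265 (P = 103*(-1/265) = -103/265 ≈ -0.38868)
o(L, E) = -103/265
1/(1/(-80497) + o(I(-1, -9), -51)) = 1/(1/(-80497) - 103/265) = 1/(-1/80497 - 103/265) = 1/(-8291456/21331705) = -21331705/8291456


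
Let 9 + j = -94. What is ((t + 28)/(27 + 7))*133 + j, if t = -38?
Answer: -2416/17 ≈ -142.12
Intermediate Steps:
j = -103 (j = -9 - 94 = -103)
((t + 28)/(27 + 7))*133 + j = ((-38 + 28)/(27 + 7))*133 - 103 = -10/34*133 - 103 = -10*1/34*133 - 103 = -5/17*133 - 103 = -665/17 - 103 = -2416/17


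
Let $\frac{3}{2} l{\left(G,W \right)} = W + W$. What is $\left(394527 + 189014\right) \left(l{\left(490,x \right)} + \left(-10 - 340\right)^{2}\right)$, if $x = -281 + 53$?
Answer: $71306376036$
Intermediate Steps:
$x = -228$
$l{\left(G,W \right)} = \frac{4 W}{3}$ ($l{\left(G,W \right)} = \frac{2 \left(W + W\right)}{3} = \frac{2 \cdot 2 W}{3} = \frac{4 W}{3}$)
$\left(394527 + 189014\right) \left(l{\left(490,x \right)} + \left(-10 - 340\right)^{2}\right) = \left(394527 + 189014\right) \left(\frac{4}{3} \left(-228\right) + \left(-10 - 340\right)^{2}\right) = 583541 \left(-304 + \left(-350\right)^{2}\right) = 583541 \left(-304 + 122500\right) = 583541 \cdot 122196 = 71306376036$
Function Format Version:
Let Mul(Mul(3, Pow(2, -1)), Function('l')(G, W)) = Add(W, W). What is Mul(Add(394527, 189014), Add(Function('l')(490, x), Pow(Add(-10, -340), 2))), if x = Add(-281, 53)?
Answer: 71306376036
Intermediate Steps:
x = -228
Function('l')(G, W) = Mul(Rational(4, 3), W) (Function('l')(G, W) = Mul(Rational(2, 3), Add(W, W)) = Mul(Rational(2, 3), Mul(2, W)) = Mul(Rational(4, 3), W))
Mul(Add(394527, 189014), Add(Function('l')(490, x), Pow(Add(-10, -340), 2))) = Mul(Add(394527, 189014), Add(Mul(Rational(4, 3), -228), Pow(Add(-10, -340), 2))) = Mul(583541, Add(-304, Pow(-350, 2))) = Mul(583541, Add(-304, 122500)) = Mul(583541, 122196) = 71306376036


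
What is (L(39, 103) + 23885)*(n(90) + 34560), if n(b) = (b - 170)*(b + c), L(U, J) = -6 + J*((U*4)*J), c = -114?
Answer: 61245651840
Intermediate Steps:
L(U, J) = -6 + 4*U*J**2 (L(U, J) = -6 + J*((4*U)*J) = -6 + J*(4*J*U) = -6 + 4*U*J**2)
n(b) = (-170 + b)*(-114 + b) (n(b) = (b - 170)*(b - 114) = (-170 + b)*(-114 + b))
(L(39, 103) + 23885)*(n(90) + 34560) = ((-6 + 4*39*103**2) + 23885)*((19380 + 90**2 - 284*90) + 34560) = ((-6 + 4*39*10609) + 23885)*((19380 + 8100 - 25560) + 34560) = ((-6 + 1655004) + 23885)*(1920 + 34560) = (1654998 + 23885)*36480 = 1678883*36480 = 61245651840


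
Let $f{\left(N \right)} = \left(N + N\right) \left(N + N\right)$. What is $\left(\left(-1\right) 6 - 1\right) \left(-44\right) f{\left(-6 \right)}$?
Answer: $44352$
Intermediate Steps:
$f{\left(N \right)} = 4 N^{2}$ ($f{\left(N \right)} = 2 N 2 N = 4 N^{2}$)
$\left(\left(-1\right) 6 - 1\right) \left(-44\right) f{\left(-6 \right)} = \left(\left(-1\right) 6 - 1\right) \left(-44\right) 4 \left(-6\right)^{2} = \left(-6 - 1\right) \left(-44\right) 4 \cdot 36 = \left(-7\right) \left(-44\right) 144 = 308 \cdot 144 = 44352$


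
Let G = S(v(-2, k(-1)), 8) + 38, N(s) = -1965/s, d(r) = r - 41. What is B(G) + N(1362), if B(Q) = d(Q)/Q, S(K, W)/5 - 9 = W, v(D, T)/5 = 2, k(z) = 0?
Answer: -1057/1362 ≈ -0.77606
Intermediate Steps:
d(r) = -41 + r
v(D, T) = 10 (v(D, T) = 5*2 = 10)
S(K, W) = 45 + 5*W
G = 123 (G = (45 + 5*8) + 38 = (45 + 40) + 38 = 85 + 38 = 123)
B(Q) = (-41 + Q)/Q
B(G) + N(1362) = (-41 + 123)/123 - 1965/1362 = (1/123)*82 - 1965*1/1362 = ⅔ - 655/454 = -1057/1362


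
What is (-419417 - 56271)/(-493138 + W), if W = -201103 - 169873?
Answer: 237844/432057 ≈ 0.55049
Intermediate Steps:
W = -370976
(-419417 - 56271)/(-493138 + W) = (-419417 - 56271)/(-493138 - 370976) = -475688/(-864114) = -475688*(-1/864114) = 237844/432057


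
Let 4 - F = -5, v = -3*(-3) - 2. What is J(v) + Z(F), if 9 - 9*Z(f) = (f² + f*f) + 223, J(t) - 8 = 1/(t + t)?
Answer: -4247/126 ≈ -33.706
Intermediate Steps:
v = 7 (v = 9 - 2 = 7)
F = 9 (F = 4 - 1*(-5) = 4 + 5 = 9)
J(t) = 8 + 1/(2*t) (J(t) = 8 + 1/(t + t) = 8 + 1/(2*t))
Z(f) = -214/9 - 2*f²/9 (Z(f) = 1 - ((f² + f*f) + 223)/9 = 1 - ((f² + f²) + 223)/9 = 1 - (2*f² + 223)/9 = 1 - (223 + 2*f²)/9 = 1 + (-223/9 - 2*f²/9) = -214/9 - 2*f²/9)
J(v) + Z(F) = (8 + (½)/7) + (-214/9 - 2/9*9²) = (8 + (½)*(⅐)) + (-214/9 - 2/9*81) = (8 + 1/14) + (-214/9 - 18) = 113/14 - 376/9 = -4247/126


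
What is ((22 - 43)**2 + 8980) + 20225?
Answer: 29646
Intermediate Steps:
((22 - 43)**2 + 8980) + 20225 = ((-21)**2 + 8980) + 20225 = (441 + 8980) + 20225 = 9421 + 20225 = 29646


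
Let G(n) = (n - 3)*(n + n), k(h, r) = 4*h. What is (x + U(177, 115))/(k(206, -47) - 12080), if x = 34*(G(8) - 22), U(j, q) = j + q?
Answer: -283/1407 ≈ -0.20114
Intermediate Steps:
G(n) = 2*n*(-3 + n) (G(n) = (-3 + n)*(2*n) = 2*n*(-3 + n))
x = 1972 (x = 34*(2*8*(-3 + 8) - 22) = 34*(2*8*5 - 22) = 34*(80 - 22) = 34*58 = 1972)
(x + U(177, 115))/(k(206, -47) - 12080) = (1972 + (177 + 115))/(4*206 - 12080) = (1972 + 292)/(824 - 12080) = 2264/(-11256) = 2264*(-1/11256) = -283/1407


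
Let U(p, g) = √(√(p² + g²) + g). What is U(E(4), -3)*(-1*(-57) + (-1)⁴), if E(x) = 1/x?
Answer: 29*√(-12 + √145) ≈ 5.9145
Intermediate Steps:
U(p, g) = √(g + √(g² + p²)) (U(p, g) = √(√(g² + p²) + g) = √(g + √(g² + p²)))
U(E(4), -3)*(-1*(-57) + (-1)⁴) = √(-3 + √((-3)² + (1/4)²))*(-1*(-57) + (-1)⁴) = √(-3 + √(9 + (¼)²))*(57 + 1) = √(-3 + √(9 + 1/16))*58 = √(-3 + √(145/16))*58 = √(-3 + √145/4)*58 = 58*√(-3 + √145/4)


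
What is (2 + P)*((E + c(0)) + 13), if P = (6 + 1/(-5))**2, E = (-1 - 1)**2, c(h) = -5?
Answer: 10692/25 ≈ 427.68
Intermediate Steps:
E = 4 (E = (-2)**2 = 4)
P = 841/25 (P = (6 - 1/5)**2 = (29/5)**2 = 841/25 ≈ 33.640)
(2 + P)*((E + c(0)) + 13) = (2 + 841/25)*((4 - 5) + 13) = 891*(-1 + 13)/25 = (891/25)*12 = 10692/25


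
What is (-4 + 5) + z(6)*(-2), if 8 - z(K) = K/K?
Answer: -13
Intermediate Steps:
z(K) = 7 (z(K) = 8 - K/K = 8 - 1*1 = 8 - 1 = 7)
(-4 + 5) + z(6)*(-2) = (-4 + 5) + 7*(-2) = 1 - 14 = -13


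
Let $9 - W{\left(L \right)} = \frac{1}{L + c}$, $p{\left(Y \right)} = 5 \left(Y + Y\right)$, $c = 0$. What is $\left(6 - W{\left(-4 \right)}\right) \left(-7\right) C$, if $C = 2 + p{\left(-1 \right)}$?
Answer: $-182$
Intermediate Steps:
$p{\left(Y \right)} = 10 Y$ ($p{\left(Y \right)} = 5 \cdot 2 Y = 10 Y$)
$W{\left(L \right)} = 9 - \frac{1}{L}$ ($W{\left(L \right)} = 9 - \frac{1}{L + 0} = 9 - \frac{1}{L}$)
$C = -8$ ($C = 2 + 10 \left(-1\right) = 2 - 10 = -8$)
$\left(6 - W{\left(-4 \right)}\right) \left(-7\right) C = \left(6 - \left(9 - \frac{1}{-4}\right)\right) \left(-7\right) \left(-8\right) = \left(6 - \left(9 - - \frac{1}{4}\right)\right) \left(-7\right) \left(-8\right) = \left(6 - \left(9 + \frac{1}{4}\right)\right) \left(-7\right) \left(-8\right) = \left(6 - \frac{37}{4}\right) \left(-7\right) \left(-8\right) = \left(- \frac{13}{4}\right) \left(-7\right) \left(-8\right) = \frac{91}{4} \left(-8\right) = -182$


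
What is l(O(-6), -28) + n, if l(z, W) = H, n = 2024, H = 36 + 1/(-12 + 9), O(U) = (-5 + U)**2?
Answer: 6179/3 ≈ 2059.7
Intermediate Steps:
H = 107/3 (H = 36 + 1/(-3) = 36 - 1/3 = 107/3 ≈ 35.667)
l(z, W) = 107/3
l(O(-6), -28) + n = 107/3 + 2024 = 6179/3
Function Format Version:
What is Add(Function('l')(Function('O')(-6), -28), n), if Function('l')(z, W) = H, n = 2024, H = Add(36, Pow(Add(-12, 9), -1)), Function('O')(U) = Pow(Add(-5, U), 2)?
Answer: Rational(6179, 3) ≈ 2059.7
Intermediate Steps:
H = Rational(107, 3) (H = Add(36, Pow(-3, -1)) = Add(36, Rational(-1, 3)) = Rational(107, 3) ≈ 35.667)
Function('l')(z, W) = Rational(107, 3)
Add(Function('l')(Function('O')(-6), -28), n) = Add(Rational(107, 3), 2024) = Rational(6179, 3)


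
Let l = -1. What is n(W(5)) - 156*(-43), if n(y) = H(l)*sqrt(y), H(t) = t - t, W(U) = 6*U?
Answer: 6708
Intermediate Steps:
H(t) = 0
n(y) = 0 (n(y) = 0*sqrt(y) = 0)
n(W(5)) - 156*(-43) = 0 - 156*(-43) = 0 + 6708 = 6708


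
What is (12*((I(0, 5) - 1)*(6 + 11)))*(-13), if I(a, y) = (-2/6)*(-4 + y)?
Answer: 3536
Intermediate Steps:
I(a, y) = 4/3 - y/3 (I(a, y) = (-2*1/6)*(-4 + y) = -(-4 + y)/3 = 4/3 - y/3)
(12*((I(0, 5) - 1)*(6 + 11)))*(-13) = (12*(((4/3 - 1/3*5) - 1)*(6 + 11)))*(-13) = (12*(((4/3 - 5/3) - 1)*17))*(-13) = (12*((-1/3 - 1)*17))*(-13) = (12*(-4/3*17))*(-13) = (12*(-68/3))*(-13) = -272*(-13) = 3536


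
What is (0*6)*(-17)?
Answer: 0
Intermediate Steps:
(0*6)*(-17) = 0*(-17) = 0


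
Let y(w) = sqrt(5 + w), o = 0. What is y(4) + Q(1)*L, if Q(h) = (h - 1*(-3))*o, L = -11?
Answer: 3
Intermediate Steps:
Q(h) = 0 (Q(h) = (h - 1*(-3))*0 = (h + 3)*0 = (3 + h)*0 = 0)
y(4) + Q(1)*L = sqrt(5 + 4) + 0*(-11) = sqrt(9) + 0 = 3 + 0 = 3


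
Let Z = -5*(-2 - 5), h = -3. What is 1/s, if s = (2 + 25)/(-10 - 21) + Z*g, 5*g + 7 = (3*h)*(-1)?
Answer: 31/407 ≈ 0.076167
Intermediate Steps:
Z = 35 (Z = -5*(-7) = 35)
g = 2/5 (g = -7/5 + ((3*(-3))*(-1))/5 = -7/5 + (-9*(-1))/5 = -7/5 + (1/5)*9 = -7/5 + 9/5 = 2/5 ≈ 0.40000)
s = 407/31 (s = (2 + 25)/(-10 - 21) + 35*(2/5) = 27/(-31) + 14 = 27*(-1/31) + 14 = -27/31 + 14 = 407/31 ≈ 13.129)
1/s = 1/(407/31) = 31/407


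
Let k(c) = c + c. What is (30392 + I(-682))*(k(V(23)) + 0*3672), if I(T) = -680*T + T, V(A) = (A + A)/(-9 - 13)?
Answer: -22699620/11 ≈ -2.0636e+6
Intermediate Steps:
V(A) = -A/11 (V(A) = (2*A)/(-22) = (2*A)*(-1/22) = -A/11)
k(c) = 2*c
I(T) = -679*T
(30392 + I(-682))*(k(V(23)) + 0*3672) = (30392 - 679*(-682))*(2*(-1/11*23) + 0*3672) = (30392 + 463078)*(2*(-23/11) + 0) = 493470*(-46/11 + 0) = 493470*(-46/11) = -22699620/11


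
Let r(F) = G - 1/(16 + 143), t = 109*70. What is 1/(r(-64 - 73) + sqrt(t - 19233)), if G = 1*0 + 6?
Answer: 151527/294243652 - 25281*I*sqrt(11603)/294243652 ≈ 0.00051497 - 0.0092549*I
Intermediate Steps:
t = 7630
G = 6 (G = 0 + 6 = 6)
r(F) = 953/159 (r(F) = 6 - 1/(16 + 143) = 6 - 1/159 = 953/159)
1/(r(-64 - 73) + sqrt(t - 19233)) = 1/(953/159 + sqrt(7630 - 19233)) = 1/(953/159 + sqrt(-11603)) = 1/(953/159 + I*sqrt(11603))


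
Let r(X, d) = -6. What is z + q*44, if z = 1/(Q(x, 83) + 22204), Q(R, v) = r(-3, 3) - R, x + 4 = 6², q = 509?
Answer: 496429737/22166 ≈ 22396.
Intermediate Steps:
x = 32 (x = -4 + 6² = -4 + 36 = 32)
Q(R, v) = -6 - R
z = 1/22166 (z = 1/((-6 - 1*32) + 22204) = 1/((-6 - 32) + 22204) = 1/(-38 + 22204) = 1/22166 ≈ 4.5114e-5)
z + q*44 = 1/22166 + 509*44 = 1/22166 + 22396 = 496429737/22166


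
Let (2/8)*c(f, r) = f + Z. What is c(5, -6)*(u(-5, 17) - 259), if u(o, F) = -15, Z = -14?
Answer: 9864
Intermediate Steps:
c(f, r) = -56 + 4*f (c(f, r) = 4*(f - 14) = 4*(-14 + f) = -56 + 4*f)
c(5, -6)*(u(-5, 17) - 259) = (-56 + 4*5)*(-15 - 259) = (-56 + 20)*(-274) = -36*(-274) = 9864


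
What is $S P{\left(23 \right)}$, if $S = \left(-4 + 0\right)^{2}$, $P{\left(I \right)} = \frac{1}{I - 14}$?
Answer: $\frac{16}{9} \approx 1.7778$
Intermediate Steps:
$P{\left(I \right)} = \frac{1}{-14 + I}$
$S = 16$ ($S = \left(-4\right)^{2} = 16$)
$S P{\left(23 \right)} = \frac{16}{-14 + 23} = \frac{16}{9}$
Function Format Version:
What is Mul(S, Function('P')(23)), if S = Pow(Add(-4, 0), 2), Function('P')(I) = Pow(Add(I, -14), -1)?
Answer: Rational(16, 9) ≈ 1.7778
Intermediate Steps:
Function('P')(I) = Pow(Add(-14, I), -1)
S = 16 (S = Pow(-4, 2) = 16)
Mul(S, Function('P')(23)) = Mul(16, Pow(Add(-14, 23), -1)) = Mul(16, Pow(9, -1)) = Mul(16, Rational(1, 9)) = Rational(16, 9)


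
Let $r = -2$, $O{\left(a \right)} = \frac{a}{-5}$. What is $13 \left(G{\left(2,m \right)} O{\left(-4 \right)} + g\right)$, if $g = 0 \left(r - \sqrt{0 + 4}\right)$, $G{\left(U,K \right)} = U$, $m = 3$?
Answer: $\frac{104}{5} \approx 20.8$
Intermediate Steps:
$O{\left(a \right)} = - \frac{a}{5}$ ($O{\left(a \right)} = a \left(- \frac{1}{5}\right) = - \frac{a}{5}$)
$g = 0$ ($g = 0 \left(-2 - \sqrt{0 + 4}\right) = 0 \left(-2 - \sqrt{4}\right) = 0 \left(-2 - 2\right) = 0 \left(-4\right) = 0$)
$13 \left(G{\left(2,m \right)} O{\left(-4 \right)} + g\right) = 13 \left(2 \left(\left(- \frac{1}{5}\right) \left(-4\right)\right) + 0\right) = 13 \left(2 \cdot \frac{4}{5} + 0\right) = 13 \left(\frac{8}{5} + 0\right) = 13 \cdot \frac{8}{5} = \frac{104}{5}$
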